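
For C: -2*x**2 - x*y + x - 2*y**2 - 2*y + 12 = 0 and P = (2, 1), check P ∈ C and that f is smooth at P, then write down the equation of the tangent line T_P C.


Tangent line at P: -8*x - 8*y + 24 = 0.

Step 1: f(2, 1) = 0, so P lies on C.
Step 2: partial derivatives
  f_x(x, y) = -4*x - y + 1, f_y(x, y) = -x - 4*y - 2.
  f_x(P) = -8, f_y(P) = -8 (gradient nonzero, so P is smooth).
Step 3: tangent line at P: -8·(x − 2) + -8·(y − 1) = 0.
Expanding: -8*x - 8*y + 24 = 0.


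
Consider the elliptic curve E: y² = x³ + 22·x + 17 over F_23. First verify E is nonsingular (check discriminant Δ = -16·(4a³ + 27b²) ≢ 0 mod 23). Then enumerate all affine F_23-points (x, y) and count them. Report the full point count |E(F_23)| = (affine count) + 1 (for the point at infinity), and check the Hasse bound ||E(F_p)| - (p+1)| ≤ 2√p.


Affine points = {(2, 0), (3, 8), (3, 15), (4, 10), (4, 13), (7, 10), (7, 13), (9, 1), (9, 22), (10, 8), (10, 15), (11, 7), (11, 16), (12, 10), (12, 13), (13, 4), (13, 19), (16, 7), (16, 16), (18, 9), (18, 14), (19, 7), (19, 16), (20, 4), (20, 19)}; affine count = 25; |E(F_23)| = 26.

Discriminant check: Δ ∝ 4a³ + 27b² = 4·22³ + 27·17² = 4·10648 + 27·289 ≡ 2 (mod 23). Nonzero ⇒ E is nonsingular.
For each x ∈ F_23, compute rhs = x³ + 22·x + 17 mod 23, then count y ∈ F_23 with y² ≡ rhs.
  x = 0: rhs = 17, matching y values: none (0 points).
  x = 1: rhs = 17, matching y values: none (0 points).
  x = 2: rhs = 0, matching y values: 0 (1 points).
  x = 3: rhs = 18, matching y values: 8, 15 (2 points).
  x = 4: rhs = 8, matching y values: 10, 13 (2 points).
  x = 5: rhs = 22, matching y values: none (0 points).
  x = 6: rhs = 20, matching y values: none (0 points).
  x = 7: rhs = 8, matching y values: 10, 13 (2 points).
  x = 8: rhs = 15, matching y values: none (0 points).
  x = 9: rhs = 1, matching y values: 1, 22 (2 points).
  x = 10: rhs = 18, matching y values: 8, 15 (2 points).
  x = 11: rhs = 3, matching y values: 7, 16 (2 points).
  x = 12: rhs = 8, matching y values: 10, 13 (2 points).
  x = 13: rhs = 16, matching y values: 4, 19 (2 points).
  x = 14: rhs = 10, matching y values: none (0 points).
  x = 15: rhs = 19, matching y values: none (0 points).
  x = 16: rhs = 3, matching y values: 7, 16 (2 points).
  x = 17: rhs = 14, matching y values: none (0 points).
  x = 18: rhs = 12, matching y values: 9, 14 (2 points).
  x = 19: rhs = 3, matching y values: 7, 16 (2 points).
  x = 20: rhs = 16, matching y values: 4, 19 (2 points).
  x = 21: rhs = 11, matching y values: none (0 points).
  x = 22: rhs = 17, matching y values: none (0 points).
Total affine count: 25.
Full point count |E(F_23)| = 25 + 1 = 26.
Hasse bound: |26 − (23+1)| = |2| = 2 ≤ 2√23 ≈ 9.5917 ✓.


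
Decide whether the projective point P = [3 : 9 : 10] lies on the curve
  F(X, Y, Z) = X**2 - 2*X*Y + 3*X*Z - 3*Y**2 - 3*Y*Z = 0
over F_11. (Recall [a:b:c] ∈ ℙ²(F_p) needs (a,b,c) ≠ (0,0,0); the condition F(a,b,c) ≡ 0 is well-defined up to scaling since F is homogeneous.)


F(3,9,10) ≡ 5 (mod 11); P is NOT on the curve.

Evaluate F(3, 9, 10) term-by-term (mod 11).
  X**2 ↦ 1·9·1·1 = 9
  -2*X*Y ↦ -2·3·9·1 = -54
  3*X*Z ↦ 3·3·1·10 = 90
  -3*Y**2 ↦ -3·1·81·1 = -243
  -3*Y*Z ↦ -3·1·9·10 = -270
Sum: F(3, 9, 10) = (9) + (-54) + (90) + (-243) + (-270) = -468.
Reducing mod 11: -468 ≡ 5 (mod 11).
Since F(a, b, c) ≡ 5 ≠ 0 (mod 11), P does NOT lie on the curve.


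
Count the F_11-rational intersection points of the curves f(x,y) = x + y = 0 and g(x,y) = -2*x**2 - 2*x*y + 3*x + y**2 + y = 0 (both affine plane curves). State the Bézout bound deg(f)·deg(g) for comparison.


Common zeros: {(0, 0), (9, 2)}; count = 2; Bézout bound = 2.

deg(f) = 1, deg(g) = 2, so Bézout bound = 2.
Scan x ∈ F_11. For each x, list the y ∈ F_11 with f(x, y) ≡ 0 and those with g(x, y) ≡ 0 (mod 11); the common zeros in that column are the intersection.
  x = 0: f ≡ 0 at y ∈ {0}; g ≡ 0 at y ∈ {0, 10}; common: {0}.
  x = 1: f ≡ 0 at y ∈ {10}; g ≡ 0 at y ∈ ∅; common: ∅.
  x = 2: f ≡ 0 at y ∈ {9}; g ≡ 0 at y ∈ ∅; common: ∅.
  x = 3: f ≡ 0 at y ∈ {8}; g ≡ 0 at y ∈ ∅; common: ∅.
  x = 4: f ≡ 0 at y ∈ {7}; g ≡ 0 at y ∈ ∅; common: ∅.
  x = 5: f ≡ 0 at y ∈ {6}; g ≡ 0 at y ∈ {4, 5}; common: ∅.
  x = 6: f ≡ 0 at y ∈ {5}; g ≡ 0 at y ∈ ∅; common: ∅.
  x = 7: f ≡ 0 at y ∈ {4}; g ≡ 0 at y ∈ {0, 2}; common: ∅.
  x = 8: f ≡ 0 at y ∈ {3}; g ≡ 0 at y ∈ {5, 10}; common: ∅.
  x = 9: f ≡ 0 at y ∈ {2}; g ≡ 0 at y ∈ {2, 4}; common: {2}.
  x = 10: f ≡ 0 at y ∈ {1}; g ≡ 0 at y ∈ ∅; common: ∅.
Collecting: common zeros = {(0, 0), (9, 2)}, so the count is 2.
Comparison with the Bézout bound: 2 ≤ 2 = deg(f)·deg(g), as expected for curves with no common component (the bound is attained).


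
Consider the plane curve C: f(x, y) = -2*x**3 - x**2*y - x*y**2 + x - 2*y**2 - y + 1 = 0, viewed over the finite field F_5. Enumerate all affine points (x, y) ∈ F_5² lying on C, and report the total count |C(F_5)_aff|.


Affine F_5-points: {(0, 3), (0, 4), (1, 0), (1, 1), (3, 0), (3, 1), (3, 2), (3, 3), (3, 4)}; count = 9.

For each of the 25 pairs (x, y) ∈ F_5², evaluate f(x, y) mod 5. Record the zeros.
  x = 0: [0↦1, 1↦3, 2↦1, 3↦0, 4↦0]  zeros at y ∈ {3, 4}
  x = 1: [0↦0, 1↦0, 2↦4, 3↦2, 4↦4]  zeros at y ∈ {0, 1}
  x = 2: [0↦2, 1↦3, 2↦1, 3↦1, 4↦3]  zeros at y ∈ ∅
  x = 3: [0↦0, 1↦0, 2↦0, 3↦0, 4↦0]  zeros at y ∈ {0, 1, 2, 3, 4}
  x = 4: [0↦2, 1↦4, 2↦4, 3↦2, 4↦3]  zeros at y ∈ ∅
Collecting zeros: affine points = {(0, 3), (0, 4), (1, 0), (1, 1), (3, 0), (3, 1), (3, 2), (3, 3), (3, 4)}.
Total count |C(F_5)_aff| = 9.


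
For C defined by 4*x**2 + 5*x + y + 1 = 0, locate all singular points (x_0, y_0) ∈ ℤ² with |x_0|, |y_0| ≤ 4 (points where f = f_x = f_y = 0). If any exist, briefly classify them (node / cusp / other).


No singular points in the scanned grid; C is smooth there.

Compute partial derivatives:
  f_x = 8*x + 5.
  f_y = 1.
f_y = 1 is a nonzero constant, so f_y never vanishes: no point (x, y) can satisfy f = f_x = f_y = 0. In particular no (x, y) ∈ {−4, ..., 4}² is singular; the curve is smooth.


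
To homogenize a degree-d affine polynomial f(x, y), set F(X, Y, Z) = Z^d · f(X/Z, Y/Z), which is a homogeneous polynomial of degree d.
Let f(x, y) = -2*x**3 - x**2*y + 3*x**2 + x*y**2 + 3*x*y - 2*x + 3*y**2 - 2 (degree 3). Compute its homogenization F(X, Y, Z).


F(X, Y, Z) = -2*X**3 - X**2*Y + 3*X**2*Z + X*Y**2 + 3*X*Y*Z - 2*X*Z**2 + 3*Y**2*Z - 2*Z**3

deg(f) = 3.
Substitute x = X/Z, y = Y/Z into f, then multiply by Z^3.
  monomial -2·x^3·y^0 ↦ -2·X^3·Y^0·Z^0.
  monomial -1·x^2·y^1 ↦ -1·X^2·Y^1·Z^0.
  monomial 3·x^2·y^0 ↦ 3·X^2·Y^0·Z^1.
  monomial 1·x^1·y^2 ↦ 1·X^1·Y^2·Z^0.
  monomial 3·x^1·y^1 ↦ 3·X^1·Y^1·Z^1.
  monomial -2·x^1·y^0 ↦ -2·X^1·Y^0·Z^2.
  monomial 3·x^0·y^2 ↦ 3·X^0·Y^2·Z^1.
  monomial -2·x^0·y^0 ↦ -2·X^0·Y^0·Z^3.
Collecting: F(X, Y, Z) = -2*X**3 - X**2*Y + 3*X**2*Z + X*Y**2 + 3*X*Y*Z - 2*X*Z**2 + 3*Y**2*Z - 2*Z**3.


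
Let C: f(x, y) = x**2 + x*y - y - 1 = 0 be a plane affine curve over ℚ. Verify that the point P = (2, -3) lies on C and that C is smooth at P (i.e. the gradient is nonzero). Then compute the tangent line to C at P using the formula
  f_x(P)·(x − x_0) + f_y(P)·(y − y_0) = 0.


Tangent line at P: x + y + 1 = 0.

Step 1: f(2, -3) = 0, so P lies on C.
Step 2: partial derivatives
  f_x(x, y) = 2*x + y, f_y(x, y) = x - 1.
  f_x(P) = 1, f_y(P) = 1 (gradient nonzero, so P is smooth).
Step 3: tangent line at P: 1·(x − 2) + 1·(y − -3) = 0.
Expanding: x + y + 1 = 0.


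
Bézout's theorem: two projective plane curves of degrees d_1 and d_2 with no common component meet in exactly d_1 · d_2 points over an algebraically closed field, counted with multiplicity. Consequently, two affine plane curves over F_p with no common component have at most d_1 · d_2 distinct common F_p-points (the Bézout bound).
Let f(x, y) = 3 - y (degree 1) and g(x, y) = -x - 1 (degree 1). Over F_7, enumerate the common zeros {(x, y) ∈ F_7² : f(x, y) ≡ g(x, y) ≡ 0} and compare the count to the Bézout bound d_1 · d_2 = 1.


Common zeros: {(6, 3)}; count = 1; Bézout bound = 1.

deg(f) = 1, deg(g) = 1, so Bézout bound = 1.
Scan x ∈ F_7. For each x, list the y ∈ F_7 with f(x, y) ≡ 0 and those with g(x, y) ≡ 0 (mod 7); the common zeros in that column are the intersection.
  x = 0: f ≡ 0 at y ∈ {3}; g ≡ 0 at y ∈ ∅; common: ∅.
  x = 1: f ≡ 0 at y ∈ {3}; g ≡ 0 at y ∈ ∅; common: ∅.
  x = 2: f ≡ 0 at y ∈ {3}; g ≡ 0 at y ∈ ∅; common: ∅.
  x = 3: f ≡ 0 at y ∈ {3}; g ≡ 0 at y ∈ ∅; common: ∅.
  x = 4: f ≡ 0 at y ∈ {3}; g ≡ 0 at y ∈ ∅; common: ∅.
  x = 5: f ≡ 0 at y ∈ {3}; g ≡ 0 at y ∈ ∅; common: ∅.
  x = 6: f ≡ 0 at y ∈ {3}; g ≡ 0 at y ∈ {0, 1, 2, 3, 4, 5, 6}; common: {3}.
Collecting: common zeros = {(6, 3)}, so the count is 1.
Comparison with the Bézout bound: 1 ≤ 1 = deg(f)·deg(g), as expected for curves with no common component (the bound is attained).


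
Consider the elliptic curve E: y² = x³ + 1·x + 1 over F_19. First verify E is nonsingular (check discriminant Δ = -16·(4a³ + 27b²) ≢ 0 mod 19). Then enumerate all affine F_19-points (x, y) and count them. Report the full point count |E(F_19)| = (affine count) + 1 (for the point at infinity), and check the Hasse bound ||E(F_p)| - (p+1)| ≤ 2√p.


Affine points = {(0, 1), (0, 18), (2, 7), (2, 12), (5, 6), (5, 13), (7, 3), (7, 16), (9, 6), (9, 13), (10, 2), (10, 17), (13, 8), (13, 11), (14, 2), (14, 17), (15, 3), (15, 16), (16, 3), (16, 16)}; affine count = 20; |E(F_19)| = 21.

Discriminant check: Δ ∝ 4a³ + 27b² = 4·1³ + 27·1² = 4·1 + 27·1 ≡ 12 (mod 19). Nonzero ⇒ E is nonsingular.
For each x ∈ F_19, compute rhs = x³ + 1·x + 1 mod 19, then count y ∈ F_19 with y² ≡ rhs.
  x = 0: rhs = 1, matching y values: 1, 18 (2 points).
  x = 1: rhs = 3, matching y values: none (0 points).
  x = 2: rhs = 11, matching y values: 7, 12 (2 points).
  x = 3: rhs = 12, matching y values: none (0 points).
  x = 4: rhs = 12, matching y values: none (0 points).
  x = 5: rhs = 17, matching y values: 6, 13 (2 points).
  x = 6: rhs = 14, matching y values: none (0 points).
  x = 7: rhs = 9, matching y values: 3, 16 (2 points).
  x = 8: rhs = 8, matching y values: none (0 points).
  x = 9: rhs = 17, matching y values: 6, 13 (2 points).
  x = 10: rhs = 4, matching y values: 2, 17 (2 points).
  x = 11: rhs = 13, matching y values: none (0 points).
  x = 12: rhs = 12, matching y values: none (0 points).
  x = 13: rhs = 7, matching y values: 8, 11 (2 points).
  x = 14: rhs = 4, matching y values: 2, 17 (2 points).
  x = 15: rhs = 9, matching y values: 3, 16 (2 points).
  x = 16: rhs = 9, matching y values: 3, 16 (2 points).
  x = 17: rhs = 10, matching y values: none (0 points).
  x = 18: rhs = 18, matching y values: none (0 points).
Total affine count: 20.
Full point count |E(F_19)| = 20 + 1 = 21.
Hasse bound: |21 − (19+1)| = |1| = 1 ≤ 2√19 ≈ 8.7178 ✓.


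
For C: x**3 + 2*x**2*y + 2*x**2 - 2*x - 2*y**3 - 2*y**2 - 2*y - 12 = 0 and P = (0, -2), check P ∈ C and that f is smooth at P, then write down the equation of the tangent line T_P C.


Tangent line at P: -2*x - 18*y - 36 = 0.

Step 1: f(0, -2) = 0, so P lies on C.
Step 2: partial derivatives
  f_x(x, y) = 3*x**2 + 4*x*y + 4*x - 2, f_y(x, y) = 2*x**2 - 6*y**2 - 4*y - 2.
  f_x(P) = -2, f_y(P) = -18 (gradient nonzero, so P is smooth).
Step 3: tangent line at P: -2·(x − 0) + -18·(y − -2) = 0.
Expanding: -2*x - 18*y - 36 = 0.


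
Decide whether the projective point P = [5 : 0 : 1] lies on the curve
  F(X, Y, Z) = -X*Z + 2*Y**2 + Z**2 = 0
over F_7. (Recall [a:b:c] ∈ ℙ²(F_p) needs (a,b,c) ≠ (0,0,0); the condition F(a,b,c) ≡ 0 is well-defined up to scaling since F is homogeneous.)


F(5,0,1) ≡ 3 (mod 7); P is NOT on the curve.

Evaluate F(5, 0, 1) term-by-term (mod 7).
  -X*Z ↦ -1·5·1·1 = -5
  2*Y**2 ↦ 2·1·0·1 = 0
  Z**2 ↦ 1·1·1·1 = 1
Sum: F(5, 0, 1) = (-5) + (0) + (1) = -4.
Reducing mod 7: -4 ≡ 3 (mod 7).
Since F(a, b, c) ≡ 3 ≠ 0 (mod 7), P does NOT lie on the curve.


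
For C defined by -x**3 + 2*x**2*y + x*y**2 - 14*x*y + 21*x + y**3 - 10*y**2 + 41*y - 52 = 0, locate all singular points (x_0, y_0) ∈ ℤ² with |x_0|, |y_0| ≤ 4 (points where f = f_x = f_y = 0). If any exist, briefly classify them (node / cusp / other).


Singular points: {(2, 3)}; classification: cusp.

Compute partial derivatives:
  f_x = -3*x**2 + 4*x*y + y**2 - 14*y + 21.
  f_y = 2*x**2 + 2*x*y - 14*x + 3*y**2 - 20*y + 41.
Scan x_0 ∈ {−4, ..., 4}. For each x_0, f_y(x_0, y) is a polynomial in y; find its integer roots y ∈ {−4, ..., 4}, then test f_x and f at those candidates.
  x = -4: f_y(-4, y) = 3*y**2 - 28*y + 129; no integer root y with |y| ≤ 4.
  x = -3: f_y(-3, y) = 3*y**2 - 26*y + 101; no integer root y with |y| ≤ 4.
  x = -2: f_y(-2, y) = 3*y**2 - 24*y + 77; no integer root y with |y| ≤ 4.
  x = -1: f_y(-1, y) = 3*y**2 - 22*y + 57; no integer root y with |y| ≤ 4.
  x = 0: f_y(0, y) = 3*y**2 - 20*y + 41; no integer root y with |y| ≤ 4.
  x = 1: f_y(1, y) = 3*y**2 - 18*y + 29; no integer root y with |y| ≤ 4.
  x = 2: f_y(2, y) = 3*y**2 - 16*y + 21; vanishes at y ∈ {3}. (2, 3): f_x = 0, f = 0 — SINGULAR.
  x = 3: f_y(3, y) = 3*y**2 - 14*y + 17; no integer root y with |y| ≤ 4.
  x = 4: f_y(4, y) = 3*y**2 - 12*y + 17; no integer root y with |y| ≤ 4.
Only singular point on the grid: (2, 3).
Classify: substitute x = 2 + u, y = 3 + v and expand: f = -u**3 + 2*u**2*v + u*v**2 + v**3 + v**2.
No constant or linear terms (consistent with a singular point). Quadratic part: v**2. Cubic part: -u**3 + 2*u**2*v + u*v**2 + v**3.
The quadratic part v**2 is a perfect square, so there is a single (double) tangent line v = 0, i.e. y = 3. Restricting the cubic part to that line (v = 0) leaves -u**3 ≠ 0, so f is not divisible by v and the branch is v² ≈ u**3 to lowest order — this is a cusp.
Classification: cusp.


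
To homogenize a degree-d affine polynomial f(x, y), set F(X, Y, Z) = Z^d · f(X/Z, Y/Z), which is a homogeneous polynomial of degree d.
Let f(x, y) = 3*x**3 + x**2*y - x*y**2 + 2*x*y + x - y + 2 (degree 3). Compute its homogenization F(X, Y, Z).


F(X, Y, Z) = 3*X**3 + X**2*Y - X*Y**2 + 2*X*Y*Z + X*Z**2 - Y*Z**2 + 2*Z**3

deg(f) = 3.
Substitute x = X/Z, y = Y/Z into f, then multiply by Z^3.
  monomial 3·x^3·y^0 ↦ 3·X^3·Y^0·Z^0.
  monomial 1·x^2·y^1 ↦ 1·X^2·Y^1·Z^0.
  monomial -1·x^1·y^2 ↦ -1·X^1·Y^2·Z^0.
  monomial 2·x^1·y^1 ↦ 2·X^1·Y^1·Z^1.
  monomial 1·x^1·y^0 ↦ 1·X^1·Y^0·Z^2.
  monomial -1·x^0·y^1 ↦ -1·X^0·Y^1·Z^2.
  monomial 2·x^0·y^0 ↦ 2·X^0·Y^0·Z^3.
Collecting: F(X, Y, Z) = 3*X**3 + X**2*Y - X*Y**2 + 2*X*Y*Z + X*Z**2 - Y*Z**2 + 2*Z**3.


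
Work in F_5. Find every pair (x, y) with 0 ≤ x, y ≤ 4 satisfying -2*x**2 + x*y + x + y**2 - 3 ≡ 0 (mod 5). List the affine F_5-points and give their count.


Affine F_5-points: {(2, 4), (3, 3), (3, 4), (4, 3)}; count = 4.

For each of the 25 pairs (x, y) ∈ F_5², evaluate f(x, y) mod 5. Record the zeros.
  x = 0: [0↦2, 1↦3, 2↦1, 3↦1, 4↦3]  zeros at y ∈ ∅
  x = 1: [0↦1, 1↦3, 2↦2, 3↦3, 4↦1]  zeros at y ∈ ∅
  x = 2: [0↦1, 1↦4, 2↦4, 3↦1, 4↦0]  zeros at y ∈ {4}
  x = 3: [0↦2, 1↦1, 2↦2, 3↦0, 4↦0]  zeros at y ∈ {3, 4}
  x = 4: [0↦4, 1↦4, 2↦1, 3↦0, 4↦1]  zeros at y ∈ {3}
Collecting zeros: affine points = {(2, 4), (3, 3), (3, 4), (4, 3)}.
Total count |C(F_5)_aff| = 4.


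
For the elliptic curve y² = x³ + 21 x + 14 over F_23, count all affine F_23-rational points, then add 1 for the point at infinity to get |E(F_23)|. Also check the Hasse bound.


Affine points = {(1, 6), (1, 17), (2, 8), (2, 15), (3, 9), (3, 14), (4, 1), (4, 22), (8, 2), (8, 21), (9, 9), (9, 14), (11, 9), (11, 14), (12, 4), (12, 19), (13, 0), (14, 4), (14, 19), (15, 1), (15, 22), (19, 2), (19, 21), (20, 4), (20, 19)}; affine count = 25; |E(F_23)| = 26.

Discriminant check: Δ ∝ 4a³ + 27b² = 4·21³ + 27·14² = 4·9261 + 27·196 ≡ 16 (mod 23). Nonzero ⇒ E is nonsingular.
For each x ∈ F_23, compute rhs = x³ + 21·x + 14 mod 23, then count y ∈ F_23 with y² ≡ rhs.
  x = 0: rhs = 14, matching y values: none (0 points).
  x = 1: rhs = 13, matching y values: 6, 17 (2 points).
  x = 2: rhs = 18, matching y values: 8, 15 (2 points).
  x = 3: rhs = 12, matching y values: 9, 14 (2 points).
  x = 4: rhs = 1, matching y values: 1, 22 (2 points).
  x = 5: rhs = 14, matching y values: none (0 points).
  x = 6: rhs = 11, matching y values: none (0 points).
  x = 7: rhs = 21, matching y values: none (0 points).
  x = 8: rhs = 4, matching y values: 2, 21 (2 points).
  x = 9: rhs = 12, matching y values: 9, 14 (2 points).
  x = 10: rhs = 5, matching y values: none (0 points).
  x = 11: rhs = 12, matching y values: 9, 14 (2 points).
  x = 12: rhs = 16, matching y values: 4, 19 (2 points).
  x = 13: rhs = 0, matching y values: 0 (1 points).
  x = 14: rhs = 16, matching y values: 4, 19 (2 points).
  x = 15: rhs = 1, matching y values: 1, 22 (2 points).
  x = 16: rhs = 7, matching y values: none (0 points).
  x = 17: rhs = 17, matching y values: none (0 points).
  x = 18: rhs = 14, matching y values: none (0 points).
  x = 19: rhs = 4, matching y values: 2, 21 (2 points).
  x = 20: rhs = 16, matching y values: 4, 19 (2 points).
  x = 21: rhs = 10, matching y values: none (0 points).
  x = 22: rhs = 15, matching y values: none (0 points).
Total affine count: 25.
Full point count |E(F_23)| = 25 + 1 = 26.
Hasse bound: |26 − (23+1)| = |2| = 2 ≤ 2√23 ≈ 9.5917 ✓.


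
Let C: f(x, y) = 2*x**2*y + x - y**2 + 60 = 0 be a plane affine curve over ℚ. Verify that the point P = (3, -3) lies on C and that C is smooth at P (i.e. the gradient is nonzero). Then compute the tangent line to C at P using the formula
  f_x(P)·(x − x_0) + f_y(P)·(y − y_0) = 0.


Tangent line at P: -35*x + 24*y + 177 = 0.

Step 1: f(3, -3) = 0, so P lies on C.
Step 2: partial derivatives
  f_x(x, y) = 4*x*y + 1, f_y(x, y) = 2*x**2 - 2*y.
  f_x(P) = -35, f_y(P) = 24 (gradient nonzero, so P is smooth).
Step 3: tangent line at P: -35·(x − 3) + 24·(y − -3) = 0.
Expanding: -35*x + 24*y + 177 = 0.


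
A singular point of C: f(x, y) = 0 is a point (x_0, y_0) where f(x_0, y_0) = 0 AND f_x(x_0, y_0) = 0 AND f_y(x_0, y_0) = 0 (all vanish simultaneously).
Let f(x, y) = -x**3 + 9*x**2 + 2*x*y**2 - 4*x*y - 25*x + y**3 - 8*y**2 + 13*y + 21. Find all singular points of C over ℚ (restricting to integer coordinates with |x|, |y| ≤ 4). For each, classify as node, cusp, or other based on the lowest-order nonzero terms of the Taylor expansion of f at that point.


Singular points: {(3, 1)}; classification: cusp.

Compute partial derivatives:
  f_x = -3*x**2 + 18*x + 2*y**2 - 4*y - 25.
  f_y = 4*x*y - 4*x + 3*y**2 - 16*y + 13.
Scan x_0 ∈ {−4, ..., 4}. For each x_0, f_y(x_0, y) is a polynomial in y; find its integer roots y ∈ {−4, ..., 4}, then test f_x and f at those candidates.
  x = -4: f_y(-4, y) = 3*y**2 - 32*y + 29; vanishes at y ∈ {1}. (-4, 1): f_x = -147 ≠ 0.
  x = -3: f_y(-3, y) = 3*y**2 - 28*y + 25; vanishes at y ∈ {1}. (-3, 1): f_x = -108 ≠ 0.
  x = -2: f_y(-2, y) = 3*y**2 - 24*y + 21; vanishes at y ∈ {1}. (-2, 1): f_x = -75 ≠ 0.
  x = -1: f_y(-1, y) = 3*y**2 - 20*y + 17; vanishes at y ∈ {1}. (-1, 1): f_x = -48 ≠ 0.
  x = 0: f_y(0, y) = 3*y**2 - 16*y + 13; vanishes at y ∈ {1}. (0, 1): f_x = -27 ≠ 0.
  x = 1: f_y(1, y) = 3*y**2 - 12*y + 9; vanishes at y ∈ {1, 3}. (1, 1): f_x = -12 ≠ 0; (1, 3): f_x = -4 ≠ 0.
  x = 2: f_y(2, y) = 3*y**2 - 8*y + 5; vanishes at y ∈ {1}. (2, 1): f_x = -3 ≠ 0.
  x = 3: f_y(3, y) = 3*y**2 - 4*y + 1; vanishes at y ∈ {1}. (3, 1): f_x = 0, f = 0 — SINGULAR.
  x = 4: f_y(4, y) = 3*y**2 - 3; vanishes at y ∈ {-1, 1}. (4, -1): f_x = 5 ≠ 0; (4, 1): f_x = -3 ≠ 0.
Only singular point on the grid: (3, 1).
Classify: substitute x = 3 + u, y = 1 + v and expand: f = -u**3 + 2*u*v**2 + v**3 + v**2.
No constant or linear terms (consistent with a singular point). Quadratic part: v**2. Cubic part: -u**3 + 2*u*v**2 + v**3.
The quadratic part v**2 is a perfect square, so there is a single (double) tangent line v = 0, i.e. y = 1. Restricting the cubic part to that line (v = 0) leaves -u**3 ≠ 0, so f is not divisible by v and the branch is v² ≈ u**3 to lowest order — this is a cusp.
Classification: cusp.


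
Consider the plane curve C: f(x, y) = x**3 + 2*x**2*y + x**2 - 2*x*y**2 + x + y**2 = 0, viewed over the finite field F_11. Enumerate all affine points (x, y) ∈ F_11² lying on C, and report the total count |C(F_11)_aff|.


Affine F_11-points: {(0, 0), (1, 3), (1, 10), (2, 3), (2, 7), (3, 2), (3, 6), (6, 1), (7, 1), (7, 4), (10, 4), (10, 10)}; count = 12.

For each of the 121 pairs (x, y) ∈ F_11², evaluate f(x, y) mod 11. Record the zeros.
  x = 0: [0↦0, 1↦1, 2↦4, 3↦9, 4↦5, 5↦3, 6↦3, 7↦5, 8↦9, 9↦4, 10↦1]  zeros at y ∈ {0}
  x = 1: [0↦3, 1↦4, 2↦3, 3↦0, 4↦6, 5↦10, 6↦1, 7↦1, 8↦10, 9↦6, 10↦0]  zeros at y ∈ {3, 10}
  x = 2: [0↦3, 1↦8, 2↦7, 3↦0, 4↦9, 5↦1, 6↦9, 7↦0, 8↦7, 9↦8, 10↦3]  zeros at y ∈ {3, 7}
  x = 3: [0↦6, 1↦8, 2↦0, 3↦4, 4↦9, 5↦4, 6↦0, 7↦8, 8↦6, 9↦5, 10↦5]  zeros at y ∈ {2, 6}
  x = 4: [0↦7, 1↦10, 2↦10, 3↦7, 4↦1, 5↦3, 6↦2, 7↦9, 8↦2, 9↦3, 10↦1]  zeros at y ∈ ∅
  x = 5: [0↦1, 1↦9, 2↦10, 3↦4, 4↦2, 5↦4, 6↦10, 7↦9, 8↦1, 9↦8, 10↦8]  zeros at y ∈ ∅
  x = 6: [0↦5, 1↦0, 2↦6, 3↦1, 4↦7, 5↦2, 6↦8, 7↦3, 8↦9, 9↦4, 10↦10]  zeros at y ∈ {1}
  x = 7: [0↦3, 1↦0, 2↦4, 3↦4, 4↦0, 5↦3, 6↦2, 7↦8, 8↦10, 9↦8, 10↦2]  zeros at y ∈ {1, 4}
  x = 8: [0↦1, 1↦4, 2↦10, 3↦8, 4↦9, 5↦2, 6↦9, 7↦8, 8↦10, 9↦4, 10↦1]  zeros at y ∈ ∅
  x = 9: [0↦5, 1↦7, 2↦8, 3↦8, 4↦7, 5↦5, 6↦2, 7↦9, 8↦4, 9↦9, 10↦2]  zeros at y ∈ ∅
  x = 10: [0↦10, 1↦4, 2↦4, 3↦10, 4↦0, 5↦7, 6↦9, 7↦6, 8↦9, 9↦7, 10↦0]  zeros at y ∈ {4, 10}
Collecting zeros: affine points = {(0, 0), (1, 3), (1, 10), (2, 3), (2, 7), (3, 2), (3, 6), (6, 1), (7, 1), (7, 4), (10, 4), (10, 10)}.
Total count |C(F_11)_aff| = 12.


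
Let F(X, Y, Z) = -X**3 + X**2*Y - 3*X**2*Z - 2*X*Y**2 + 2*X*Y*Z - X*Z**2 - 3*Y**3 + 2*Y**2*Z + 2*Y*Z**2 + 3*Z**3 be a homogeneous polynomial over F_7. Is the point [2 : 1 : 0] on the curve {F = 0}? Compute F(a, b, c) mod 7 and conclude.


F(2,1,0) ≡ 3 (mod 7); P is NOT on the curve.

Evaluate F(2, 1, 0) term-by-term (mod 7).
  -X**3 ↦ -1·8·1·1 = -8
  X**2*Y ↦ 1·4·1·1 = 4
  -3*X**2*Z ↦ -3·4·1·0 = 0
  -2*X*Y**2 ↦ -2·2·1·1 = -4
  2*X*Y*Z ↦ 2·2·1·0 = 0
  -X*Z**2 ↦ -1·2·1·0 = 0
  -3*Y**3 ↦ -3·1·1·1 = -3
  2*Y**2*Z ↦ 2·1·1·0 = 0
  2*Y*Z**2 ↦ 2·1·1·0 = 0
  3*Z**3 ↦ 3·1·1·0 = 0
Sum: F(2, 1, 0) = (-8) + (4) + (0) + (-4) + (0) + (0) + (-3) + (0) + (0) + (0) = -11.
Reducing mod 7: -11 ≡ 3 (mod 7).
Since F(a, b, c) ≡ 3 ≠ 0 (mod 7), P does NOT lie on the curve.


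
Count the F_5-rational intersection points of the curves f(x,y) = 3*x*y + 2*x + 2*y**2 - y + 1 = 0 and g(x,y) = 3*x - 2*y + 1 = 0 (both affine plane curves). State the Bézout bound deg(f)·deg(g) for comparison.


Common zeros: {(1, 2), (4, 4)}; count = 2; Bézout bound = 2.

deg(f) = 2, deg(g) = 1, so Bézout bound = 2.
Scan x ∈ F_5. For each x, list the y ∈ F_5 with f(x, y) ≡ 0 and those with g(x, y) ≡ 0 (mod 5); the common zeros in that column are the intersection.
  x = 0: f ≡ 0 at y ∈ ∅; g ≡ 0 at y ∈ {3}; common: ∅.
  x = 1: f ≡ 0 at y ∈ {2}; g ≡ 0 at y ∈ {2}; common: {2}.
  x = 2: f ≡ 0 at y ∈ {0}; g ≡ 0 at y ∈ {1}; common: ∅.
  x = 3: f ≡ 0 at y ∈ ∅; g ≡ 0 at y ∈ {0}; common: ∅.
  x = 4: f ≡ 0 at y ∈ {3, 4}; g ≡ 0 at y ∈ {4}; common: {4}.
Collecting: common zeros = {(1, 2), (4, 4)}, so the count is 2.
Comparison with the Bézout bound: 2 ≤ 2 = deg(f)·deg(g), as expected for curves with no common component (the bound is attained).


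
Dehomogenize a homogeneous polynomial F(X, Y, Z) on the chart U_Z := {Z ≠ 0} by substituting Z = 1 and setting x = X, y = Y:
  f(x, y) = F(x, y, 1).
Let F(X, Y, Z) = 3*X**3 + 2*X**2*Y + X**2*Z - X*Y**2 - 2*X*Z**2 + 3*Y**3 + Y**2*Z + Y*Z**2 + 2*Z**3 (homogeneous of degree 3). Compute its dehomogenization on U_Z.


f(x, y) = 3*x**3 + 2*x**2*y + x**2 - x*y**2 - 2*x + 3*y**3 + y**2 + y + 2

On U_Z we set Z = 1. Each monomial c·X^i·Y^j·Z^k in F becomes c·x^i·y^j·1^k = c·x^i·y^j.
Substituting Z = 1: F(X, Y, 1) = 3*x**3 + 2*x**2*y + x**2 - x*y**2 - 2*x + 3*y**3 + y**2 + y + 2.
Note: deg(f) ≤ deg(F) = 3; strict inequality happens when F is divisible by Z (lost terms).


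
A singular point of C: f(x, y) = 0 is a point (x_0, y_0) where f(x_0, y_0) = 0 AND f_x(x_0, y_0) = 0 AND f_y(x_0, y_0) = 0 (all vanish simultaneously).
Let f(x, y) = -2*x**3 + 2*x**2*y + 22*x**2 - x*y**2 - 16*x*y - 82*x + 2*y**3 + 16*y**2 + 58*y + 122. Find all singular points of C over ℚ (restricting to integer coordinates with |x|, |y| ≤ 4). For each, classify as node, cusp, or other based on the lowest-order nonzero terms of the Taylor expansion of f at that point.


Singular points: {(3, -2)}; classification: cusp.

Compute partial derivatives:
  f_x = -6*x**2 + 4*x*y + 44*x - y**2 - 16*y - 82.
  f_y = 2*x**2 - 2*x*y - 16*x + 6*y**2 + 32*y + 58.
Scan x_0 ∈ {−4, ..., 4}. For each x_0, f_y(x_0, y) is a polynomial in y; find its integer roots y ∈ {−4, ..., 4}, then test f_x and f at those candidates.
  x = -4: f_y(-4, y) = 6*y**2 + 40*y + 154; no integer root y with |y| ≤ 4.
  x = -3: f_y(-3, y) = 6*y**2 + 38*y + 124; no integer root y with |y| ≤ 4.
  x = -2: f_y(-2, y) = 6*y**2 + 36*y + 98; no integer root y with |y| ≤ 4.
  x = -1: f_y(-1, y) = 6*y**2 + 34*y + 76; no integer root y with |y| ≤ 4.
  x = 0: f_y(0, y) = 6*y**2 + 32*y + 58; no integer root y with |y| ≤ 4.
  x = 1: f_y(1, y) = 6*y**2 + 30*y + 44; no integer root y with |y| ≤ 4.
  x = 2: f_y(2, y) = 6*y**2 + 28*y + 34; no integer root y with |y| ≤ 4.
  x = 3: f_y(3, y) = 6*y**2 + 26*y + 28; vanishes at y ∈ {-2}. (3, -2): f_x = 0, f = 0 — SINGULAR.
  x = 4: f_y(4, y) = 6*y**2 + 24*y + 26; no integer root y with |y| ≤ 4.
Only singular point on the grid: (3, -2).
Classify: substitute x = 3 + u, y = -2 + v and expand: f = -2*u**3 + 2*u**2*v - u*v**2 + 2*v**3 + v**2.
No constant or linear terms (consistent with a singular point). Quadratic part: v**2. Cubic part: -2*u**3 + 2*u**2*v - u*v**2 + 2*v**3.
The quadratic part v**2 is a perfect square, so there is a single (double) tangent line v = 0, i.e. y = -2. Restricting the cubic part to that line (v = 0) leaves -2*u**3 ≠ 0, so f is not divisible by v and the branch is v² ≈ 2*u**3 to lowest order — this is a cusp.
Classification: cusp.


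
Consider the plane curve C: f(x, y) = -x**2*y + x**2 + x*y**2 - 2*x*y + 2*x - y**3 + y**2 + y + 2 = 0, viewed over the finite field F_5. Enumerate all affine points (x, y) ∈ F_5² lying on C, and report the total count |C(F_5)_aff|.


Affine F_5-points: {(0, 2), (1, 0), (1, 3), (1, 4), (2, 0), (2, 1), (2, 2), (4, 3), (4, 4)}; count = 9.

For each of the 25 pairs (x, y) ∈ F_5², evaluate f(x, y) mod 5. Record the zeros.
  x = 0: [0↦2, 1↦3, 2↦0, 3↦2, 4↦3]  zeros at y ∈ {2}
  x = 1: [0↦0, 1↦4, 2↦1, 3↦0, 4↦0]  zeros at y ∈ {0, 3, 4}
  x = 2: [0↦0, 1↦0, 2↦0, 3↦4, 4↦1]  zeros at y ∈ {0, 1, 2}
  x = 3: [0↦2, 1↦1, 2↦2, 3↦4, 4↦1]  zeros at y ∈ ∅
  x = 4: [0↦1, 1↦2, 2↦2, 3↦0, 4↦0]  zeros at y ∈ {3, 4}
Collecting zeros: affine points = {(0, 2), (1, 0), (1, 3), (1, 4), (2, 0), (2, 1), (2, 2), (4, 3), (4, 4)}.
Total count |C(F_5)_aff| = 9.


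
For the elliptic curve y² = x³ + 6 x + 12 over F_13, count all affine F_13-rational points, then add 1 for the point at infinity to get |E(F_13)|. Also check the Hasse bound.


Affine points = {(0, 5), (0, 8), (4, 3), (4, 10), (6, 2), (6, 11), (8, 0)}; affine count = 7; |E(F_13)| = 8.

Discriminant check: Δ ∝ 4a³ + 27b² = 4·6³ + 27·12² = 4·216 + 27·144 ≡ 7 (mod 13). Nonzero ⇒ E is nonsingular.
For each x ∈ F_13, compute rhs = x³ + 6·x + 12 mod 13, then count y ∈ F_13 with y² ≡ rhs.
  x = 0: rhs = 12, matching y values: 5, 8 (2 points).
  x = 1: rhs = 6, matching y values: none (0 points).
  x = 2: rhs = 6, matching y values: none (0 points).
  x = 3: rhs = 5, matching y values: none (0 points).
  x = 4: rhs = 9, matching y values: 3, 10 (2 points).
  x = 5: rhs = 11, matching y values: none (0 points).
  x = 6: rhs = 4, matching y values: 2, 11 (2 points).
  x = 7: rhs = 7, matching y values: none (0 points).
  x = 8: rhs = 0, matching y values: 0 (1 points).
  x = 9: rhs = 2, matching y values: none (0 points).
  x = 10: rhs = 6, matching y values: none (0 points).
  x = 11: rhs = 5, matching y values: none (0 points).
  x = 12: rhs = 5, matching y values: none (0 points).
Total affine count: 7.
Full point count |E(F_13)| = 7 + 1 = 8.
Hasse bound: |8 − (13+1)| = |-6| = 6 ≤ 2√13 ≈ 7.2111 ✓.


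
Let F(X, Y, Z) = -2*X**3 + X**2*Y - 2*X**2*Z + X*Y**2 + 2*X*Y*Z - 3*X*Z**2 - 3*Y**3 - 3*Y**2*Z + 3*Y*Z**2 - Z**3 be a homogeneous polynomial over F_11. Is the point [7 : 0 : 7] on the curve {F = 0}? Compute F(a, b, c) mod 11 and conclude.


F(7,0,7) ≡ 6 (mod 11); P is NOT on the curve.

Evaluate F(7, 0, 7) term-by-term (mod 11).
  -2*X**3 ↦ -2·343·1·1 = -686
  X**2*Y ↦ 1·49·0·1 = 0
  -2*X**2*Z ↦ -2·49·1·7 = -686
  X*Y**2 ↦ 1·7·0·1 = 0
  2*X*Y*Z ↦ 2·7·0·7 = 0
  -3*X*Z**2 ↦ -3·7·1·49 = -1029
  -3*Y**3 ↦ -3·1·0·1 = 0
  -3*Y**2*Z ↦ -3·1·0·7 = 0
  3*Y*Z**2 ↦ 3·1·0·49 = 0
  -Z**3 ↦ -1·1·1·343 = -343
Sum: F(7, 0, 7) = (-686) + (0) + (-686) + (0) + (0) + (-1029) + (0) + (0) + (0) + (-343) = -2744.
Reducing mod 11: -2744 ≡ 6 (mod 11).
Since F(a, b, c) ≡ 6 ≠ 0 (mod 11), P does NOT lie on the curve.


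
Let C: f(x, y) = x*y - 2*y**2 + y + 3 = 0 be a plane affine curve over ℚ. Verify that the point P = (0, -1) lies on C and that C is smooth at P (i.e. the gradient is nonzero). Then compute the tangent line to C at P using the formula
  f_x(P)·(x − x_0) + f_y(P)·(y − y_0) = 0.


Tangent line at P: -x + 5*y + 5 = 0.

Step 1: f(0, -1) = 0, so P lies on C.
Step 2: partial derivatives
  f_x(x, y) = y, f_y(x, y) = x - 4*y + 1.
  f_x(P) = -1, f_y(P) = 5 (gradient nonzero, so P is smooth).
Step 3: tangent line at P: -1·(x − 0) + 5·(y − -1) = 0.
Expanding: -x + 5*y + 5 = 0.


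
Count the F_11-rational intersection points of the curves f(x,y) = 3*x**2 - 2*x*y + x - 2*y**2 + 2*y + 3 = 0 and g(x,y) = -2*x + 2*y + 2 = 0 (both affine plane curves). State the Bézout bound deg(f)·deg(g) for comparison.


Common zeros: {(10, 9)}; count = 1; Bézout bound = 2.

deg(f) = 2, deg(g) = 1, so Bézout bound = 2.
Scan x ∈ F_11. For each x, list the y ∈ F_11 with f(x, y) ≡ 0 and those with g(x, y) ≡ 0 (mod 11); the common zeros in that column are the intersection.
  x = 0: f ≡ 0 at y ∈ ∅; g ≡ 0 at y ∈ {10}; common: ∅.
  x = 1: f ≡ 0 at y ∈ {3, 8}; g ≡ 0 at y ∈ {0}; common: ∅.
  x = 2: f ≡ 0 at y ∈ ∅; g ≡ 0 at y ∈ {1}; common: ∅.
  x = 3: f ≡ 0 at y ∈ {0, 9}; g ≡ 0 at y ∈ {2}; common: ∅.
  x = 4: f ≡ 0 at y ∈ {0, 8}; g ≡ 0 at y ∈ {3}; common: ∅.
  x = 5: f ≡ 0 at y ∈ ∅; g ≡ 0 at y ∈ {4}; common: ∅.
  x = 6: f ≡ 0 at y ∈ ∅; g ≡ 0 at y ∈ {5}; common: ∅.
  x = 7: f ≡ 0 at y ∈ {1, 4}; g ≡ 0 at y ∈ {6}; common: ∅.
  x = 8: f ≡ 0 at y ∈ {1, 3}; g ≡ 0 at y ∈ {7}; common: ∅.
  x = 9: f ≡ 0 at y ∈ ∅; g ≡ 0 at y ∈ {8}; common: ∅.
  x = 10: f ≡ 0 at y ∈ {4, 9}; g ≡ 0 at y ∈ {9}; common: {9}.
Collecting: common zeros = {(10, 9)}, so the count is 1.
Comparison with the Bézout bound: 1 ≤ 2 = deg(f)·deg(g), as expected for curves with no common component (the affine F_11-count falls short of the bound because intersections may lie at infinity, over extension fields, or carry multiplicity).


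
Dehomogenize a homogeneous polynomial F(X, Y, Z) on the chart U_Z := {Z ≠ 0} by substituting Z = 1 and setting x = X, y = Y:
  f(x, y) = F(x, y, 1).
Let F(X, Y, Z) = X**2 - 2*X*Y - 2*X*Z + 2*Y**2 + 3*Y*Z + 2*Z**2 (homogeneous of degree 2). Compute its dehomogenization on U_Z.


f(x, y) = x**2 - 2*x*y - 2*x + 2*y**2 + 3*y + 2

On U_Z we set Z = 1. Each monomial c·X^i·Y^j·Z^k in F becomes c·x^i·y^j·1^k = c·x^i·y^j.
Substituting Z = 1: F(X, Y, 1) = x**2 - 2*x*y - 2*x + 2*y**2 + 3*y + 2.
Note: deg(f) ≤ deg(F) = 2; strict inequality happens when F is divisible by Z (lost terms).


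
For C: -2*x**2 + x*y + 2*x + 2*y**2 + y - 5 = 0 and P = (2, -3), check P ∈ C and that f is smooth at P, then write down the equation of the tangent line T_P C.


Tangent line at P: -9*x - 9*y - 9 = 0.

Step 1: f(2, -3) = 0, so P lies on C.
Step 2: partial derivatives
  f_x(x, y) = -4*x + y + 2, f_y(x, y) = x + 4*y + 1.
  f_x(P) = -9, f_y(P) = -9 (gradient nonzero, so P is smooth).
Step 3: tangent line at P: -9·(x − 2) + -9·(y − -3) = 0.
Expanding: -9*x - 9*y - 9 = 0.


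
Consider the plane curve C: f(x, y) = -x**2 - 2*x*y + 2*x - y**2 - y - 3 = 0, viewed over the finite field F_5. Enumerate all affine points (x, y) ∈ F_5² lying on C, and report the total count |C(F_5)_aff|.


Affine F_5-points: {(0, 1), (0, 3), (1, 3), (1, 4), (3, 4)}; count = 5.

For each of the 25 pairs (x, y) ∈ F_5², evaluate f(x, y) mod 5. Record the zeros.
  x = 0: [0↦2, 1↦0, 2↦1, 3↦0, 4↦2]  zeros at y ∈ {1, 3}
  x = 1: [0↦3, 1↦4, 2↦3, 3↦0, 4↦0]  zeros at y ∈ {3, 4}
  x = 2: [0↦2, 1↦1, 2↦3, 3↦3, 4↦1]  zeros at y ∈ ∅
  x = 3: [0↦4, 1↦1, 2↦1, 3↦4, 4↦0]  zeros at y ∈ {4}
  x = 4: [0↦4, 1↦4, 2↦2, 3↦3, 4↦2]  zeros at y ∈ ∅
Collecting zeros: affine points = {(0, 1), (0, 3), (1, 3), (1, 4), (3, 4)}.
Total count |C(F_5)_aff| = 5.


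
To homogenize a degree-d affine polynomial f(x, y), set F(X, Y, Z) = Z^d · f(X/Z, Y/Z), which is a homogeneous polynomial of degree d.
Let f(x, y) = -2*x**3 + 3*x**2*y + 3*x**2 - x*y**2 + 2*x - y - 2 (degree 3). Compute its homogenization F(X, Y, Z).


F(X, Y, Z) = -2*X**3 + 3*X**2*Y + 3*X**2*Z - X*Y**2 + 2*X*Z**2 - Y*Z**2 - 2*Z**3

deg(f) = 3.
Substitute x = X/Z, y = Y/Z into f, then multiply by Z^3.
  monomial -2·x^3·y^0 ↦ -2·X^3·Y^0·Z^0.
  monomial 3·x^2·y^1 ↦ 3·X^2·Y^1·Z^0.
  monomial 3·x^2·y^0 ↦ 3·X^2·Y^0·Z^1.
  monomial -1·x^1·y^2 ↦ -1·X^1·Y^2·Z^0.
  monomial 2·x^1·y^0 ↦ 2·X^1·Y^0·Z^2.
  monomial -1·x^0·y^1 ↦ -1·X^0·Y^1·Z^2.
  monomial -2·x^0·y^0 ↦ -2·X^0·Y^0·Z^3.
Collecting: F(X, Y, Z) = -2*X**3 + 3*X**2*Y + 3*X**2*Z - X*Y**2 + 2*X*Z**2 - Y*Z**2 - 2*Z**3.


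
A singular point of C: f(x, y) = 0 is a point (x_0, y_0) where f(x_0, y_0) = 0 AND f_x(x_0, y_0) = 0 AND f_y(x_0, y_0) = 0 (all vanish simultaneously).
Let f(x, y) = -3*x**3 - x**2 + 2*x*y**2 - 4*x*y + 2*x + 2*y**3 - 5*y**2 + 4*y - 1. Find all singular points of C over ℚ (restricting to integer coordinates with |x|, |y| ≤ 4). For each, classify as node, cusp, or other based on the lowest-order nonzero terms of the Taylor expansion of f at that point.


Singular points: {(0, 1)}; classification: node.

Compute partial derivatives:
  f_x = -9*x**2 - 2*x + 2*y**2 - 4*y + 2.
  f_y = 4*x*y - 4*x + 6*y**2 - 10*y + 4.
Scan x_0 ∈ {−4, ..., 4}. For each x_0, f_y(x_0, y) is a polynomial in y; find its integer roots y ∈ {−4, ..., 4}, then test f_x and f at those candidates.
  x = -4: f_y(-4, y) = 6*y**2 - 26*y + 20; vanishes at y ∈ {1}. (-4, 1): f_x = -136 ≠ 0.
  x = -3: f_y(-3, y) = 6*y**2 - 22*y + 16; vanishes at y ∈ {1}. (-3, 1): f_x = -75 ≠ 0.
  x = -2: f_y(-2, y) = 6*y**2 - 18*y + 12; vanishes at y ∈ {1, 2}. (-2, 1): f_x = -32 ≠ 0; (-2, 2): f_x = -30 ≠ 0.
  x = -1: f_y(-1, y) = 6*y**2 - 14*y + 8; vanishes at y ∈ {1}. (-1, 1): f_x = -7 ≠ 0.
  x = 0: f_y(0, y) = 6*y**2 - 10*y + 4; vanishes at y ∈ {1}. (0, 1): f_x = 0, f = 0 — SINGULAR.
  x = 1: f_y(1, y) = 6*y**2 - 6*y; vanishes at y ∈ {0, 1}. (1, 0): f_x = -9 ≠ 0; (1, 1): f_x = -11 ≠ 0.
  x = 2: f_y(2, y) = 6*y**2 - 2*y - 4; vanishes at y ∈ {1}. (2, 1): f_x = -40 ≠ 0.
  x = 3: f_y(3, y) = 6*y**2 + 2*y - 8; vanishes at y ∈ {1}. (3, 1): f_x = -87 ≠ 0.
  x = 4: f_y(4, y) = 6*y**2 + 6*y - 12; vanishes at y ∈ {-2, 1}. (4, -2): f_x = -134 ≠ 0; (4, 1): f_x = -152 ≠ 0.
Only singular point on the grid: (0, 1).
Classify: substitute x = 0 + u, y = 1 + v and expand: f = -3*u**3 - u**2 + 2*u*v**2 + 2*v**3 + v**2.
No constant or linear terms (consistent with a singular point). Quadratic part: -u**2 + v**2. Cubic part: -3*u**3 + 2*u*v**2 + 2*v**3.
The quadratic part v**2 - u**2 = (v − u)(v + u) splits into two distinct linear factors, so there are two distinct tangent lines y − 1 = ±(x − 0) — this is a node (ordinary double point).
Classification: node.


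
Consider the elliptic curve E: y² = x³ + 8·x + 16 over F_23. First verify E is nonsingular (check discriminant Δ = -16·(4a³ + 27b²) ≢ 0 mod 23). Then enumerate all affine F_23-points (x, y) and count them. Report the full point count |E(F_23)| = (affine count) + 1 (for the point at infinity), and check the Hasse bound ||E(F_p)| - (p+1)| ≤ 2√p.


Affine points = {(0, 4), (0, 19), (1, 5), (1, 18), (6, 2), (6, 21), (7, 1), (7, 22), (9, 9), (9, 14), (11, 3), (11, 20), (12, 0), (16, 10), (16, 13), (18, 9), (18, 14), (19, 9), (19, 14)}; affine count = 19; |E(F_23)| = 20.

Discriminant check: Δ ∝ 4a³ + 27b² = 4·8³ + 27·16² = 4·512 + 27·256 ≡ 13 (mod 23). Nonzero ⇒ E is nonsingular.
For each x ∈ F_23, compute rhs = x³ + 8·x + 16 mod 23, then count y ∈ F_23 with y² ≡ rhs.
  x = 0: rhs = 16, matching y values: 4, 19 (2 points).
  x = 1: rhs = 2, matching y values: 5, 18 (2 points).
  x = 2: rhs = 17, matching y values: none (0 points).
  x = 3: rhs = 21, matching y values: none (0 points).
  x = 4: rhs = 20, matching y values: none (0 points).
  x = 5: rhs = 20, matching y values: none (0 points).
  x = 6: rhs = 4, matching y values: 2, 21 (2 points).
  x = 7: rhs = 1, matching y values: 1, 22 (2 points).
  x = 8: rhs = 17, matching y values: none (0 points).
  x = 9: rhs = 12, matching y values: 9, 14 (2 points).
  x = 10: rhs = 15, matching y values: none (0 points).
  x = 11: rhs = 9, matching y values: 3, 20 (2 points).
  x = 12: rhs = 0, matching y values: 0 (1 points).
  x = 13: rhs = 17, matching y values: none (0 points).
  x = 14: rhs = 20, matching y values: none (0 points).
  x = 15: rhs = 15, matching y values: none (0 points).
  x = 16: rhs = 8, matching y values: 10, 13 (2 points).
  x = 17: rhs = 5, matching y values: none (0 points).
  x = 18: rhs = 12, matching y values: 9, 14 (2 points).
  x = 19: rhs = 12, matching y values: 9, 14 (2 points).
  x = 20: rhs = 11, matching y values: none (0 points).
  x = 21: rhs = 15, matching y values: none (0 points).
  x = 22: rhs = 7, matching y values: none (0 points).
Total affine count: 19.
Full point count |E(F_23)| = 19 + 1 = 20.
Hasse bound: |20 − (23+1)| = |-4| = 4 ≤ 2√23 ≈ 9.5917 ✓.


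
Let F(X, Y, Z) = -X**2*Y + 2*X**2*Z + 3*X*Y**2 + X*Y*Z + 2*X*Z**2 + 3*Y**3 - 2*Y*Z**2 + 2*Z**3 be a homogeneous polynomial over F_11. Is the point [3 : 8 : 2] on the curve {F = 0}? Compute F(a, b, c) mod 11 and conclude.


F(3,8,2) ≡ 10 (mod 11); P is NOT on the curve.

Evaluate F(3, 8, 2) term-by-term (mod 11).
  -X**2*Y ↦ -1·9·8·1 = -72
  2*X**2*Z ↦ 2·9·1·2 = 36
  3*X*Y**2 ↦ 3·3·64·1 = 576
  X*Y*Z ↦ 1·3·8·2 = 48
  2*X*Z**2 ↦ 2·3·1·4 = 24
  3*Y**3 ↦ 3·1·512·1 = 1536
  -2*Y*Z**2 ↦ -2·1·8·4 = -64
  2*Z**3 ↦ 2·1·1·8 = 16
Sum: F(3, 8, 2) = (-72) + (36) + (576) + (48) + (24) + (1536) + (-64) + (16) = 2100.
Reducing mod 11: 2100 ≡ 10 (mod 11).
Since F(a, b, c) ≡ 10 ≠ 0 (mod 11), P does NOT lie on the curve.


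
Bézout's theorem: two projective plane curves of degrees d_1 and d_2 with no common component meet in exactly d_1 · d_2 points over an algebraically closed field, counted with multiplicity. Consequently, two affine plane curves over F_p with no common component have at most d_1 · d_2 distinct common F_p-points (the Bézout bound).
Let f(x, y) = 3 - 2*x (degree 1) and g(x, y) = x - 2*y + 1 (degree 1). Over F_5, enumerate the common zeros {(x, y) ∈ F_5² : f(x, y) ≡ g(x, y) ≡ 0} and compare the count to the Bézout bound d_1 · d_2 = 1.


Common zeros: {(4, 0)}; count = 1; Bézout bound = 1.

deg(f) = 1, deg(g) = 1, so Bézout bound = 1.
Scan x ∈ F_5. For each x, list the y ∈ F_5 with f(x, y) ≡ 0 and those with g(x, y) ≡ 0 (mod 5); the common zeros in that column are the intersection.
  x = 0: f ≡ 0 at y ∈ ∅; g ≡ 0 at y ∈ {3}; common: ∅.
  x = 1: f ≡ 0 at y ∈ ∅; g ≡ 0 at y ∈ {1}; common: ∅.
  x = 2: f ≡ 0 at y ∈ ∅; g ≡ 0 at y ∈ {4}; common: ∅.
  x = 3: f ≡ 0 at y ∈ ∅; g ≡ 0 at y ∈ {2}; common: ∅.
  x = 4: f ≡ 0 at y ∈ {0, 1, 2, 3, 4}; g ≡ 0 at y ∈ {0}; common: {0}.
Collecting: common zeros = {(4, 0)}, so the count is 1.
Comparison with the Bézout bound: 1 ≤ 1 = deg(f)·deg(g), as expected for curves with no common component (the bound is attained).
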